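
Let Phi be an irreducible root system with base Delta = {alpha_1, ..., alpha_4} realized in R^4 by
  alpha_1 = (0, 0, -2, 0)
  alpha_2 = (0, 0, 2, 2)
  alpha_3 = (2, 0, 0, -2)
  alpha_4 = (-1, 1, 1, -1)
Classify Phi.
F_4

Compute the Cartan integers a_ij = 2(alpha_i, alpha_j)/(alpha_j, alpha_j); the resulting 4x4 Cartan matrix is
[[2, -1, 0, -1], [-2, 2, -1, 0], [0, -1, 2, 0], [-1, 0, 0, 2]].
The roots have two lengths (squared-length ratio 2:1); the short ones are alpha_{1,4}. The associated Dynkin diagram is a chain of 4 nodes with a double edge between the middle two (F_4), so the type is F_4.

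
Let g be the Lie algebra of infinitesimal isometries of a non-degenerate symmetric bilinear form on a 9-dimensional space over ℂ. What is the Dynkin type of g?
type B_4

This is so(9) with 9 odd, which has dimension 9(9-1)/2 = 36 and rank (9-1)/2 = 4. In the classification of classical Lie algebras, the orthogonal algebra so(2n+1) in an odd number of variables has type B_n; here n = 4, so the Dynkin diagram is a chain of 4 nodes with a double edge at one end; the terminal node there is the unique short simple root (B_4). Hence the type is B_4.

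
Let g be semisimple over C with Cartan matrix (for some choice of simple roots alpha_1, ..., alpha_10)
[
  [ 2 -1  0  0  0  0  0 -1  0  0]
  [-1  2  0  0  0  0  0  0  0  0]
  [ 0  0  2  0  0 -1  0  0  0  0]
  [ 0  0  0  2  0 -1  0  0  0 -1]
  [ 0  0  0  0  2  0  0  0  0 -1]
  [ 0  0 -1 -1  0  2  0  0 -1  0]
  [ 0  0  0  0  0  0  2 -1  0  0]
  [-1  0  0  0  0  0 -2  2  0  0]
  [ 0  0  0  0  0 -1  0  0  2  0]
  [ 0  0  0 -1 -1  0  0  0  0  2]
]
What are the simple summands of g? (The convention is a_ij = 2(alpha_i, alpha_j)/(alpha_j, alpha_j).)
B_4 + D_6

The diagram associated to this matrix has two connected components: the simple roots {alpha_1, alpha_2, alpha_7, alpha_8} form a chain of 4 nodes with a double edge at one end; the terminal node there is the unique short simple root (B_4), and {alpha_3, alpha_4, alpha_5, alpha_6, alpha_9, alpha_10} form a chain of 4 nodes with a fork of two nodes at one end (D_6). A semisimple Lie algebra decomposes uniquely as the direct sum of simple ideals, one per connected component of its Dynkin diagram, so g ≅ B_4 ⊕ D_6 (dimension 36 + 66 = 102).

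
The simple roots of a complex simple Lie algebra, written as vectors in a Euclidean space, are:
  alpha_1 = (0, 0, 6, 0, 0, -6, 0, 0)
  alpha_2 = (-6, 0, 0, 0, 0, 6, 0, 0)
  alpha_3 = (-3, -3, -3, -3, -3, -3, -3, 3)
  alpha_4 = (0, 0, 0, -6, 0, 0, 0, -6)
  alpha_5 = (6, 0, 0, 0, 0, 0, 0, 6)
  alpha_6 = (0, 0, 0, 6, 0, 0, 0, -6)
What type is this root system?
Compute the Cartan integers a_ij = 2(alpha_i, alpha_j)/(alpha_j, alpha_j); the resulting 6x6 Cartan matrix is
[[2, -1, 0, 0, 0, 0], [-1, 2, 0, 0, -1, 0], [0, 0, 2, 0, 0, -1], [0, 0, 0, 2, -1, 0], [0, -1, 0, -1, 2, -1], [0, 0, -1, 0, -1, 2]].
All simple roots have the same length, so the diagram is simply laced. The associated Dynkin diagram is a chain of 5 nodes with one extra node attached to the third node from one end (E_6), so the type is E_6.

type E_6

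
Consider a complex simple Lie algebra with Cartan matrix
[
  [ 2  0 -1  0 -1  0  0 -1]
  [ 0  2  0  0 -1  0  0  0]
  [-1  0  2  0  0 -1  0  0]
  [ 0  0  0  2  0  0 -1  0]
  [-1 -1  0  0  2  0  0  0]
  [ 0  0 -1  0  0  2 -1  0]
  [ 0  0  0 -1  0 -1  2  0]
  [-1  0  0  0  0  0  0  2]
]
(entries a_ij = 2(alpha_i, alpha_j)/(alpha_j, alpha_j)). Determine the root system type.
type E_8

The matrix has rank 8 with 2's on the diagonal. Reading the off-diagonal entries as Dynkin edges (a single edge where a_ij = a_ji = -1; a double or triple edge where a_ij * a_ji = 2 or 3), the diagram is a chain of 7 nodes with one extra node attached to the third node from one end (E_8). One simple-root ordering that puts it in standard form is (alpha_2, alpha_8, alpha_5, alpha_1, alpha_3, alpha_6, alpha_7, alpha_4). So the algebra is type E_8.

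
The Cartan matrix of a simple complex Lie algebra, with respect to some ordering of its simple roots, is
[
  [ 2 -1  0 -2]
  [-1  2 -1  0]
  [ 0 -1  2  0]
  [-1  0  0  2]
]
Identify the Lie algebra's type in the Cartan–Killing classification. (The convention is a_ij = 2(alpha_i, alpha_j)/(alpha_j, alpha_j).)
The matrix has rank 4 with 2's on the diagonal. Reading the off-diagonal entries as Dynkin edges (a single edge where a_ij = a_ji = -1; a double or triple edge where a_ij * a_ji = 2 or 3), the diagram is a chain of 4 nodes with a double edge at one end; the terminal node there is the unique short simple root (B_4). One simple-root ordering that puts it in standard form is (alpha_3, alpha_2, alpha_1, alpha_4). So the algebra is type B_4, i.e. so(9).

B_4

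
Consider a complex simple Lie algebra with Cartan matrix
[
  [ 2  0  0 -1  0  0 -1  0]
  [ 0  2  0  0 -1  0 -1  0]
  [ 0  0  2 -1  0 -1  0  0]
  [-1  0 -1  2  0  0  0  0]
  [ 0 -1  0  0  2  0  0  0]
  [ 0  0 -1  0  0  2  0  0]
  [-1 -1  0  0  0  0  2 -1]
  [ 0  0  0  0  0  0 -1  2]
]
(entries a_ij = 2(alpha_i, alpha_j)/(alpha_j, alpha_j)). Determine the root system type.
The matrix has rank 8 with 2's on the diagonal. Reading the off-diagonal entries as Dynkin edges (a single edge where a_ij = a_ji = -1; a double or triple edge where a_ij * a_ji = 2 or 3), the diagram is a chain of 7 nodes with one extra node attached to the third node from one end (E_8). One simple-root ordering that puts it in standard form is (alpha_5, alpha_8, alpha_2, alpha_7, alpha_1, alpha_4, alpha_3, alpha_6). So the algebra is type E_8.

E_8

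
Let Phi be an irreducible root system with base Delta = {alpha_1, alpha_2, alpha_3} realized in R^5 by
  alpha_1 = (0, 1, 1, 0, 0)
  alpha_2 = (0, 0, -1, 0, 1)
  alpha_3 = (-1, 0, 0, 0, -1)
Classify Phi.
A_3 (sl(4))

Compute the Cartan integers a_ij = 2(alpha_i, alpha_j)/(alpha_j, alpha_j); the resulting 3x3 Cartan matrix is
[[2, -1, 0], [-1, 2, -1], [0, -1, 2]].
All simple roots have the same length, so the diagram is simply laced. The associated Dynkin diagram is a chain of 3 nodes with single edges (A_3), so the type is A_3 (the algebra sl(4)).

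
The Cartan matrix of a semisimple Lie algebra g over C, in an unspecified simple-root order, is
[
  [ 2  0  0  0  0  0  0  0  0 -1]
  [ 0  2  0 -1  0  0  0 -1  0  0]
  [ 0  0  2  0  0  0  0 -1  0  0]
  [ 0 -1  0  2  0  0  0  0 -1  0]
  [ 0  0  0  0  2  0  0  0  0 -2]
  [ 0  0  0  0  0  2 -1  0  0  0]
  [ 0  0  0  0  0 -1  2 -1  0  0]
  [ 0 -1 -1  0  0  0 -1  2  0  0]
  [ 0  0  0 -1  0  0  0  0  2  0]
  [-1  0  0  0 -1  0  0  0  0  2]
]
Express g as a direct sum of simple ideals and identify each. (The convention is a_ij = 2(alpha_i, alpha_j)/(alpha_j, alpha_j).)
The diagram associated to this matrix has two connected components: the simple roots {alpha_1, alpha_5, alpha_10} form a chain of 3 nodes with a double edge at one end; the terminal node there is the unique long simple root (C_3), and {alpha_2, alpha_3, alpha_4, alpha_6, alpha_7, alpha_8, alpha_9} form a chain of 6 nodes with one extra node attached to the third node from one end (E_7). A semisimple Lie algebra decomposes uniquely as the direct sum of simple ideals, one per connected component of its Dynkin diagram, so g ≅ C_3 ⊕ E_7 (dimension 21 + 133 = 154).

C3 ⊕ E7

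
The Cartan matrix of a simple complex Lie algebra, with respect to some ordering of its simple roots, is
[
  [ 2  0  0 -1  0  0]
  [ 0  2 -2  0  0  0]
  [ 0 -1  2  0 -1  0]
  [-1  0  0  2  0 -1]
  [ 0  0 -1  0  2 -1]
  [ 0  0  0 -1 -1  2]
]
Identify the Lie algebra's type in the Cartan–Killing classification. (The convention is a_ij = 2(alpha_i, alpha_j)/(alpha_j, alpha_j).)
The matrix has rank 6 with 2's on the diagonal. Reading the off-diagonal entries as Dynkin edges (a single edge where a_ij = a_ji = -1; a double or triple edge where a_ij * a_ji = 2 or 3), the diagram is a chain of 6 nodes with a double edge at one end; the terminal node there is the unique long simple root (C_6). One simple-root ordering that puts it in standard form is (alpha_1, alpha_4, alpha_6, alpha_5, alpha_3, alpha_2). So the algebra is type C_6, i.e. sp(12).

type C_6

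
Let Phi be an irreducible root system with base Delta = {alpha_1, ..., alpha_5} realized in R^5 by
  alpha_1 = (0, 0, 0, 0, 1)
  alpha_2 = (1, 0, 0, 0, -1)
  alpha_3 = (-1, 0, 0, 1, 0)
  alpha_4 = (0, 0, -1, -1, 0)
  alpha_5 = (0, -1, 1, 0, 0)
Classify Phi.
Compute the Cartan integers a_ij = 2(alpha_i, alpha_j)/(alpha_j, alpha_j); the resulting 5x5 Cartan matrix is
[[2, -1, 0, 0, 0], [-2, 2, -1, 0, 0], [0, -1, 2, -1, 0], [0, 0, -1, 2, -1], [0, 0, 0, -1, 2]].
The roots have two lengths (squared-length ratio 2:1); the short ones are alpha_{1}. The associated Dynkin diagram is a chain of 5 nodes with a double edge at one end; the terminal node there is the unique short simple root (B_5), so the type is B_5 (the algebra so(11)).

B5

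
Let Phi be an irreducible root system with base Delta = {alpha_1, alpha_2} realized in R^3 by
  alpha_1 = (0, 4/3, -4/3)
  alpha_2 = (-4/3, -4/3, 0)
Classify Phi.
Compute the Cartan integers a_ij = 2(alpha_i, alpha_j)/(alpha_j, alpha_j); the resulting 2x2 Cartan matrix is
[[2, -1], [-1, 2]].
All simple roots have the same length, so the diagram is simply laced. The associated Dynkin diagram is a chain of 2 nodes with single edges (A_2), so the type is A_2 (the algebra sl(3)).

A2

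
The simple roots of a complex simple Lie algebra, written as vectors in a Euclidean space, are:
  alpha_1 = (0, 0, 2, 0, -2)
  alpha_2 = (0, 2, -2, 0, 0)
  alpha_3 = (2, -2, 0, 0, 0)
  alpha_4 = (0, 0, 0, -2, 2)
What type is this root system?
Compute the Cartan integers a_ij = 2(alpha_i, alpha_j)/(alpha_j, alpha_j); the resulting 4x4 Cartan matrix is
[[2, -1, 0, -1], [-1, 2, -1, 0], [0, -1, 2, 0], [-1, 0, 0, 2]].
All simple roots have the same length, so the diagram is simply laced. The associated Dynkin diagram is a chain of 4 nodes with single edges (A_4), so the type is A_4 (the algebra sl(5)).

type A_4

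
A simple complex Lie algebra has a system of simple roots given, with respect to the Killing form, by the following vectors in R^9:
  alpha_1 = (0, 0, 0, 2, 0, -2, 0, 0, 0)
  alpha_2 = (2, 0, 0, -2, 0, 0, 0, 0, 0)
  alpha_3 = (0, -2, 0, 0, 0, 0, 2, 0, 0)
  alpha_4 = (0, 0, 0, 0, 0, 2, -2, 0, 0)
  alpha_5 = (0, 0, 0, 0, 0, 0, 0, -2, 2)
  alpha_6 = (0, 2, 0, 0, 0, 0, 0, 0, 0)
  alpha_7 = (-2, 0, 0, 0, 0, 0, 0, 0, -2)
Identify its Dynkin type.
type B_7

Compute the Cartan integers a_ij = 2(alpha_i, alpha_j)/(alpha_j, alpha_j); the resulting 7x7 Cartan matrix is
[[2, -1, 0, -1, 0, 0, 0], [-1, 2, 0, 0, 0, 0, -1], [0, 0, 2, -1, 0, -2, 0], [-1, 0, -1, 2, 0, 0, 0], [0, 0, 0, 0, 2, 0, -1], [0, 0, -1, 0, 0, 2, 0], [0, -1, 0, 0, -1, 0, 2]].
The roots have two lengths (squared-length ratio 2:1); the short ones are alpha_{6}. The associated Dynkin diagram is a chain of 7 nodes with a double edge at one end; the terminal node there is the unique short simple root (B_7), so the type is B_7 (the algebra so(15)).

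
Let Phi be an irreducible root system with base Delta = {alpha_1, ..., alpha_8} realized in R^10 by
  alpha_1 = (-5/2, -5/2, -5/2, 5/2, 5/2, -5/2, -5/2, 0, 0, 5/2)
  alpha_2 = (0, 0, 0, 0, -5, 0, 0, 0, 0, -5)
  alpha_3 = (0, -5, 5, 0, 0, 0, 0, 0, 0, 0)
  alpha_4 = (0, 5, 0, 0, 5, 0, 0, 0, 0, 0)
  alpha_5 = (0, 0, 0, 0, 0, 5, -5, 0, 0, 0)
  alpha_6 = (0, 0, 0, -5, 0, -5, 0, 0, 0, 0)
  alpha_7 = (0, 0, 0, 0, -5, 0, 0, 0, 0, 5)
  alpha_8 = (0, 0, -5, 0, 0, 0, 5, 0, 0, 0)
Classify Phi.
E8

Compute the Cartan integers a_ij = 2(alpha_i, alpha_j)/(alpha_j, alpha_j); the resulting 8x8 Cartan matrix is
[[2, -1, 0, 0, 0, 0, 0, 0], [-1, 2, 0, -1, 0, 0, 0, 0], [0, 0, 2, -1, 0, 0, 0, -1], [0, -1, -1, 2, 0, 0, -1, 0], [0, 0, 0, 0, 2, -1, 0, -1], [0, 0, 0, 0, -1, 2, 0, 0], [0, 0, 0, -1, 0, 0, 2, 0], [0, 0, -1, 0, -1, 0, 0, 2]].
All simple roots have the same length, so the diagram is simply laced. The associated Dynkin diagram is a chain of 7 nodes with one extra node attached to the third node from one end (E_8), so the type is E_8.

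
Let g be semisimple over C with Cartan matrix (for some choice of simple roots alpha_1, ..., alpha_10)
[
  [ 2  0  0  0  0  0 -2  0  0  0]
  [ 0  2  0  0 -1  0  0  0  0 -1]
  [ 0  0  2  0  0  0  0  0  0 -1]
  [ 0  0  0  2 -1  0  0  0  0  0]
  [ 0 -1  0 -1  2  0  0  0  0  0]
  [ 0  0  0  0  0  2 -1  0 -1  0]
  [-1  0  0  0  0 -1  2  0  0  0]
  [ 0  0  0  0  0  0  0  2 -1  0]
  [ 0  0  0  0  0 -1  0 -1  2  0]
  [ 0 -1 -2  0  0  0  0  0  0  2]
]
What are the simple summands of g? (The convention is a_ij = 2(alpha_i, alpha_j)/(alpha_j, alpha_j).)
The diagram associated to this matrix has two connected components: the simple roots {alpha_2, alpha_3, alpha_4, alpha_5, alpha_10} form a chain of 5 nodes with a double edge at one end; the terminal node there is the unique short simple root (B_5), and {alpha_1, alpha_6, alpha_7, alpha_8, alpha_9} form a chain of 5 nodes with a double edge at one end; the terminal node there is the unique long simple root (C_5). A semisimple Lie algebra decomposes uniquely as the direct sum of simple ideals, one per connected component of its Dynkin diagram, so g ≅ B_5 ⊕ C_5 (dimension 55 + 55 = 110).

B_5 (so(11)) ⊕ C_5 (sp(10))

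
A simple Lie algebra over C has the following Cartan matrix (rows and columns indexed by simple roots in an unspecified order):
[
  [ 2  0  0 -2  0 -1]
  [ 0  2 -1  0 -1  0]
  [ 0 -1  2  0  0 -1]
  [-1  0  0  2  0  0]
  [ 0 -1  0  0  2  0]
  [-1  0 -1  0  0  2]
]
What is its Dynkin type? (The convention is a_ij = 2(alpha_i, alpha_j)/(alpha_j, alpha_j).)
B_6 (so(13))

The matrix has rank 6 with 2's on the diagonal. Reading the off-diagonal entries as Dynkin edges (a single edge where a_ij = a_ji = -1; a double or triple edge where a_ij * a_ji = 2 or 3), the diagram is a chain of 6 nodes with a double edge at one end; the terminal node there is the unique short simple root (B_6). One simple-root ordering that puts it in standard form is (alpha_5, alpha_2, alpha_3, alpha_6, alpha_1, alpha_4). So the algebra is type B_6, i.e. so(13).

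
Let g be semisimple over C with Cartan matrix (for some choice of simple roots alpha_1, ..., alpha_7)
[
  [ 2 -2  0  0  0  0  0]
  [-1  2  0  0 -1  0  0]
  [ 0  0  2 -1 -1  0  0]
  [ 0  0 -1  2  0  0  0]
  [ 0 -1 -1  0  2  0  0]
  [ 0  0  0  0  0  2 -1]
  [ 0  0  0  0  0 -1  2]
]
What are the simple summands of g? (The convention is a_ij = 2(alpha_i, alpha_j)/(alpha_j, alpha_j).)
type A_2 + type C_5

The diagram associated to this matrix has two connected components: the simple roots {alpha_6, alpha_7} form a chain of 2 nodes with single edges (A_2), and {alpha_1, alpha_2, alpha_3, alpha_4, alpha_5} form a chain of 5 nodes with a double edge at one end; the terminal node there is the unique long simple root (C_5). A semisimple Lie algebra decomposes uniquely as the direct sum of simple ideals, one per connected component of its Dynkin diagram, so g ≅ A_2 ⊕ C_5 (dimension 8 + 55 = 63).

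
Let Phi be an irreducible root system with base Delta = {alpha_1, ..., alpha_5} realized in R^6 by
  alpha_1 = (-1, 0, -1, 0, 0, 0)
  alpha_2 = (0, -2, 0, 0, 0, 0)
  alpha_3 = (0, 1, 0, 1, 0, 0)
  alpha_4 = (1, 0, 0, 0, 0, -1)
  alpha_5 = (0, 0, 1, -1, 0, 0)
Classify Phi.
type C_5

Compute the Cartan integers a_ij = 2(alpha_i, alpha_j)/(alpha_j, alpha_j); the resulting 5x5 Cartan matrix is
[[2, 0, 0, -1, -1], [0, 2, -2, 0, 0], [0, -1, 2, 0, -1], [-1, 0, 0, 2, 0], [-1, 0, -1, 0, 2]].
The roots have two lengths (squared-length ratio 2:1); the short ones are alpha_{1,3,4,5}. The associated Dynkin diagram is a chain of 5 nodes with a double edge at one end; the terminal node there is the unique long simple root (C_5), so the type is C_5 (the algebra sp(10)).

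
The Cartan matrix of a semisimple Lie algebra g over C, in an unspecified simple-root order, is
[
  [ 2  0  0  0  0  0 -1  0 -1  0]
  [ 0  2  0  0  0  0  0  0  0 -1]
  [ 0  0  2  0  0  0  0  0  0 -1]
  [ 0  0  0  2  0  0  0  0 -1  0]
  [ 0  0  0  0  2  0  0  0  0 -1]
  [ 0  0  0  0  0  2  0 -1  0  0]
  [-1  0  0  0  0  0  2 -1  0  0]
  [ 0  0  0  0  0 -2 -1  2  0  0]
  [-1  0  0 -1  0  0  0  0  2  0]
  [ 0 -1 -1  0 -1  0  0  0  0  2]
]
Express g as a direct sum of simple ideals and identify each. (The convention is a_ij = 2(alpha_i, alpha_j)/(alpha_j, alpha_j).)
The diagram associated to this matrix has two connected components: the simple roots {alpha_1, alpha_4, alpha_6, alpha_7, alpha_8, alpha_9} form a chain of 6 nodes with a double edge at one end; the terminal node there is the unique short simple root (B_6), and {alpha_2, alpha_3, alpha_5, alpha_10} form a chain of 2 nodes with a fork of two nodes at one end (D_4). A semisimple Lie algebra decomposes uniquely as the direct sum of simple ideals, one per connected component of its Dynkin diagram, so g ≅ B_6 ⊕ D_4 (dimension 78 + 28 = 106).

type B_6 ⊕ type D_4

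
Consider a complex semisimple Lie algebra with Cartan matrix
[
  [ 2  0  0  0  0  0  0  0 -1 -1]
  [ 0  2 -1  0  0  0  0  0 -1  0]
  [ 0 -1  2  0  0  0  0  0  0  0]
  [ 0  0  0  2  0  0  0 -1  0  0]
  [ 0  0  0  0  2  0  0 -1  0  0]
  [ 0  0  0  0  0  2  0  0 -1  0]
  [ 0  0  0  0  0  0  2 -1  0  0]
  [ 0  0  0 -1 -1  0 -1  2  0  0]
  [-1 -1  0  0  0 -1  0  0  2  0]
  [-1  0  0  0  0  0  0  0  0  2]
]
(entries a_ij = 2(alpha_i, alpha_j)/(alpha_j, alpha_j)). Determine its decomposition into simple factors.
D_4 + E_6

The diagram associated to this matrix has two connected components: the simple roots {alpha_4, alpha_5, alpha_7, alpha_8} form a chain of 2 nodes with a fork of two nodes at one end (D_4), and {alpha_1, alpha_2, alpha_3, alpha_6, alpha_9, alpha_10} form a chain of 5 nodes with one extra node attached to the third node from one end (E_6). A semisimple Lie algebra decomposes uniquely as the direct sum of simple ideals, one per connected component of its Dynkin diagram, so g ≅ D_4 ⊕ E_6 (dimension 28 + 78 = 106).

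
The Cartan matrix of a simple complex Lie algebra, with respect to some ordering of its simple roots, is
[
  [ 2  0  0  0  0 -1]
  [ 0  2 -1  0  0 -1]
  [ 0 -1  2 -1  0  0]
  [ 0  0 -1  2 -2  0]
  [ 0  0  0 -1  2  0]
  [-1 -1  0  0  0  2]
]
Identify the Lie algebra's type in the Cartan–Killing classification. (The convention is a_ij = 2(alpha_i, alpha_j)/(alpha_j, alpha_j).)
The matrix has rank 6 with 2's on the diagonal. Reading the off-diagonal entries as Dynkin edges (a single edge where a_ij = a_ji = -1; a double or triple edge where a_ij * a_ji = 2 or 3), the diagram is a chain of 6 nodes with a double edge at one end; the terminal node there is the unique short simple root (B_6). One simple-root ordering that puts it in standard form is (alpha_1, alpha_6, alpha_2, alpha_3, alpha_4, alpha_5). So the algebra is type B_6, i.e. so(13).

B_6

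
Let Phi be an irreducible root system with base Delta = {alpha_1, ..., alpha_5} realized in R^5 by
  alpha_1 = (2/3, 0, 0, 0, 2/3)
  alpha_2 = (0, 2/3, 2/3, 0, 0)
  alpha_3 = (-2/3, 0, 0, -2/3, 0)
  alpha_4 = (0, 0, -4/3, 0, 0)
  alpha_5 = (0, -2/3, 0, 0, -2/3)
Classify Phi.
type C_5

Compute the Cartan integers a_ij = 2(alpha_i, alpha_j)/(alpha_j, alpha_j); the resulting 5x5 Cartan matrix is
[[2, 0, -1, 0, -1], [0, 2, 0, -1, -1], [-1, 0, 2, 0, 0], [0, -2, 0, 2, 0], [-1, -1, 0, 0, 2]].
The roots have two lengths (squared-length ratio 2:1); the short ones are alpha_{1,2,3,5}. The associated Dynkin diagram is a chain of 5 nodes with a double edge at one end; the terminal node there is the unique long simple root (C_5), so the type is C_5 (the algebra sp(10)).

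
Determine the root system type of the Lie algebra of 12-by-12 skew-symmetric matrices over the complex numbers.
D_6 (so(12))

This is so(12) with 12 even, which has dimension 12(12-1)/2 = 66 and rank 12/2 = 6. In the classification of classical Lie algebras, the orthogonal algebra so(2n) in an even number of variables has type D_n; here n = 6, so the Dynkin diagram is a chain of 4 nodes with a fork of two nodes at one end (D_6). Hence the type is D_6.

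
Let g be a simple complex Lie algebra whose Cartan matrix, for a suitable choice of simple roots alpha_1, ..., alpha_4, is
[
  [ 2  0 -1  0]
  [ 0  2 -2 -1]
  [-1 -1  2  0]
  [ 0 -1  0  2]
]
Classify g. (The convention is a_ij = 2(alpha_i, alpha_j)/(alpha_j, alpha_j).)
The matrix has rank 4 with 2's on the diagonal. Reading the off-diagonal entries as Dynkin edges (a single edge where a_ij = a_ji = -1; a double or triple edge where a_ij * a_ji = 2 or 3), the diagram is a chain of 4 nodes with a double edge between the middle two (F_4). One simple-root ordering that puts it in standard form is (alpha_4, alpha_2, alpha_3, alpha_1). So the algebra is type F_4.

type F_4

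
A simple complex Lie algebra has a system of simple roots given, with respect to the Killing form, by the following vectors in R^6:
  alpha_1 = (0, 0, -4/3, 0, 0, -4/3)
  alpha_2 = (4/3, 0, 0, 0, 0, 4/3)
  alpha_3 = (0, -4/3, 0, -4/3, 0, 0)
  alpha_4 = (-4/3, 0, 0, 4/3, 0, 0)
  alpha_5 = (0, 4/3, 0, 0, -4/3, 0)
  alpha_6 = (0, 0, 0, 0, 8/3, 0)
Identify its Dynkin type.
Compute the Cartan integers a_ij = 2(alpha_i, alpha_j)/(alpha_j, alpha_j); the resulting 6x6 Cartan matrix is
[[2, -1, 0, 0, 0, 0], [-1, 2, 0, -1, 0, 0], [0, 0, 2, -1, -1, 0], [0, -1, -1, 2, 0, 0], [0, 0, -1, 0, 2, -1], [0, 0, 0, 0, -2, 2]].
The roots have two lengths (squared-length ratio 2:1); the short ones are alpha_{1,2,3,4,5}. The associated Dynkin diagram is a chain of 6 nodes with a double edge at one end; the terminal node there is the unique long simple root (C_6), so the type is C_6 (the algebra sp(12)).

type C_6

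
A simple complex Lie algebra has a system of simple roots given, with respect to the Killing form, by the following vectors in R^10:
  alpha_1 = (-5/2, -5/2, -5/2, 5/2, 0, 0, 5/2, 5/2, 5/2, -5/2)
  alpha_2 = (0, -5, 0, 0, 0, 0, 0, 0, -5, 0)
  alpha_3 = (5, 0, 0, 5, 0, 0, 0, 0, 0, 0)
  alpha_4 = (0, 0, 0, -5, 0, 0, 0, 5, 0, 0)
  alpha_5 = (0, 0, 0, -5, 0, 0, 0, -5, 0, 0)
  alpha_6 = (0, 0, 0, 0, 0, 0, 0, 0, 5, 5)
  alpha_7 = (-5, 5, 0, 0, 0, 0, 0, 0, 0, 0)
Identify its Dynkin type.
E_7

Compute the Cartan integers a_ij = 2(alpha_i, alpha_j)/(alpha_j, alpha_j); the resulting 7x7 Cartan matrix is
[[2, 0, 0, 0, -1, 0, 0], [0, 2, 0, 0, 0, -1, -1], [0, 0, 2, -1, -1, 0, -1], [0, 0, -1, 2, 0, 0, 0], [-1, 0, -1, 0, 2, 0, 0], [0, -1, 0, 0, 0, 2, 0], [0, -1, -1, 0, 0, 0, 2]].
All simple roots have the same length, so the diagram is simply laced. The associated Dynkin diagram is a chain of 6 nodes with one extra node attached to the third node from one end (E_7), so the type is E_7.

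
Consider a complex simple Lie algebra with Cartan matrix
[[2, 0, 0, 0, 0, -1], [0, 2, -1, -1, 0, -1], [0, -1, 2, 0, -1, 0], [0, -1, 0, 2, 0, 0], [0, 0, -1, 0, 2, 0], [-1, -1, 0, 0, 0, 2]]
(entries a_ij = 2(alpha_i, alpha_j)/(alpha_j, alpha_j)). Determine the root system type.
type E_6

The matrix has rank 6 with 2's on the diagonal. Reading the off-diagonal entries as Dynkin edges (a single edge where a_ij = a_ji = -1; a double or triple edge where a_ij * a_ji = 2 or 3), the diagram is a chain of 5 nodes with one extra node attached to the third node from one end (E_6). One simple-root ordering that puts it in standard form is (alpha_5, alpha_4, alpha_3, alpha_2, alpha_6, alpha_1). So the algebra is type E_6.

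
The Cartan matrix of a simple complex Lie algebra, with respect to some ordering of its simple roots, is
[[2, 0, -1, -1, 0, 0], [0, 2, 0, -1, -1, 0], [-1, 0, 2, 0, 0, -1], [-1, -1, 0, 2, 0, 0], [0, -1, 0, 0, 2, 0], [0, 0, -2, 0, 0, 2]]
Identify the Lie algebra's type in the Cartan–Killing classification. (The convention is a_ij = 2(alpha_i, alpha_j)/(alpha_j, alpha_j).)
The matrix has rank 6 with 2's on the diagonal. Reading the off-diagonal entries as Dynkin edges (a single edge where a_ij = a_ji = -1; a double or triple edge where a_ij * a_ji = 2 or 3), the diagram is a chain of 6 nodes with a double edge at one end; the terminal node there is the unique long simple root (C_6). One simple-root ordering that puts it in standard form is (alpha_5, alpha_2, alpha_4, alpha_1, alpha_3, alpha_6). So the algebra is type C_6, i.e. sp(12).

C_6 (sp(12))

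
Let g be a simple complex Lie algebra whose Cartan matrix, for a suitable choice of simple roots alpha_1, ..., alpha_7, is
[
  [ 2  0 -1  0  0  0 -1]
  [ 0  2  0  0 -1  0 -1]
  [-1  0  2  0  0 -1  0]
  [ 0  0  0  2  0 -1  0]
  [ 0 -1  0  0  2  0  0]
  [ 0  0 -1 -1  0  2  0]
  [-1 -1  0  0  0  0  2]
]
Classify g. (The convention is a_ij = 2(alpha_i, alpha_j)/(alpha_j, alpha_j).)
A7

The matrix has rank 7 with 2's on the diagonal. Reading the off-diagonal entries as Dynkin edges (a single edge where a_ij = a_ji = -1; a double or triple edge where a_ij * a_ji = 2 or 3), the diagram is a chain of 7 nodes with single edges (A_7). One simple-root ordering that puts it in standard form is (alpha_4, alpha_6, alpha_3, alpha_1, alpha_7, alpha_2, alpha_5). So the algebra is type A_7, i.e. sl(8).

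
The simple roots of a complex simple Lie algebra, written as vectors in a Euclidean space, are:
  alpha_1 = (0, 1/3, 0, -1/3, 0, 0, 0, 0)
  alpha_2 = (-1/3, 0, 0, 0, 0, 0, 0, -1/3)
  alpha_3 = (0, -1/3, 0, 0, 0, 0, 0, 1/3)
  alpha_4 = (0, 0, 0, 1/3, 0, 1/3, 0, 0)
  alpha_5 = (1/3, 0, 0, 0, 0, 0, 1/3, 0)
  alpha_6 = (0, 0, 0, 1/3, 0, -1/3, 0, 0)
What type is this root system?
Compute the Cartan integers a_ij = 2(alpha_i, alpha_j)/(alpha_j, alpha_j); the resulting 6x6 Cartan matrix is
[[2, 0, -1, -1, 0, -1], [0, 2, -1, 0, -1, 0], [-1, -1, 2, 0, 0, 0], [-1, 0, 0, 2, 0, 0], [0, -1, 0, 0, 2, 0], [-1, 0, 0, 0, 0, 2]].
All simple roots have the same length, so the diagram is simply laced. The associated Dynkin diagram is a chain of 4 nodes with a fork of two nodes at one end (D_6), so the type is D_6 (the algebra so(12)).

D_6 (so(12))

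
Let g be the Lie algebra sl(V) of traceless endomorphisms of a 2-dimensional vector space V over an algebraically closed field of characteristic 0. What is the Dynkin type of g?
A_1 (sl(2))

This is sl(2), which has dimension 2^2 - 1 = 3 and rank 2 - 1 = 1 (a Cartan subalgebra is the diagonal traceless matrices). In the classification of classical Lie algebras, the special linear algebra sl(n+1) has type A_n; here n = 1, so the Dynkin diagram is a chain of 1 nodes with single edges (A_1). Hence the type is A_1.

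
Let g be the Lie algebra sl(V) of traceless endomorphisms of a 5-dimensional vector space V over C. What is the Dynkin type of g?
This is sl(5), which has dimension 5^2 - 1 = 24 and rank 5 - 1 = 4 (a Cartan subalgebra is the diagonal traceless matrices). In the classification of classical Lie algebras, the special linear algebra sl(n+1) has type A_n; here n = 4, so the Dynkin diagram is a chain of 4 nodes with single edges (A_4). Hence the type is A_4.

A_4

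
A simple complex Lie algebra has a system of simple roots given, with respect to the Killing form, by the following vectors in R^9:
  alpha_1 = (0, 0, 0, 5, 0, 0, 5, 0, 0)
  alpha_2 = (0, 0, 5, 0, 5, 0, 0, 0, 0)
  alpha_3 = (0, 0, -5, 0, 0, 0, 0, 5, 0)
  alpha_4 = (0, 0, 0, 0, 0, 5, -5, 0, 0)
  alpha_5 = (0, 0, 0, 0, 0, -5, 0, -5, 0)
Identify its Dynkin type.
Compute the Cartan integers a_ij = 2(alpha_i, alpha_j)/(alpha_j, alpha_j); the resulting 5x5 Cartan matrix is
[[2, 0, 0, -1, 0], [0, 2, -1, 0, 0], [0, -1, 2, 0, -1], [-1, 0, 0, 2, -1], [0, 0, -1, -1, 2]].
All simple roots have the same length, so the diagram is simply laced. The associated Dynkin diagram is a chain of 5 nodes with single edges (A_5), so the type is A_5 (the algebra sl(6)).

A5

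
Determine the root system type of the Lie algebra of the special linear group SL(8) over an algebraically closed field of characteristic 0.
This is sl(8), which has dimension 8^2 - 1 = 63 and rank 8 - 1 = 7 (a Cartan subalgebra is the diagonal traceless matrices). In the classification of classical Lie algebras, the special linear algebra sl(n+1) has type A_n; here n = 7, so the Dynkin diagram is a chain of 7 nodes with single edges (A_7). Hence the type is A_7.

A_7 (sl(8))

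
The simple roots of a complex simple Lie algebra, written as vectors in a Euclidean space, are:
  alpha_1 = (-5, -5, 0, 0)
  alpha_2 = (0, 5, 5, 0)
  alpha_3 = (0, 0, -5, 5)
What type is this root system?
A3

Compute the Cartan integers a_ij = 2(alpha_i, alpha_j)/(alpha_j, alpha_j); the resulting 3x3 Cartan matrix is
[[2, -1, 0], [-1, 2, -1], [0, -1, 2]].
All simple roots have the same length, so the diagram is simply laced. The associated Dynkin diagram is a chain of 3 nodes with single edges (A_3), so the type is A_3 (the algebra sl(4)).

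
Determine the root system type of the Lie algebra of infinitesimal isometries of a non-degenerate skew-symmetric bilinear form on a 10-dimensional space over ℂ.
C_5 (sp(10))

This is sp(10), which has dimension 10(10+1)/2 = 55 and rank 10/2 = 5. In the classification of classical Lie algebras, the symplectic algebra sp(2n) has type C_n; here n = 5, so the Dynkin diagram is a chain of 5 nodes with a double edge at one end; the terminal node there is the unique long simple root (C_5). Hence the type is C_5.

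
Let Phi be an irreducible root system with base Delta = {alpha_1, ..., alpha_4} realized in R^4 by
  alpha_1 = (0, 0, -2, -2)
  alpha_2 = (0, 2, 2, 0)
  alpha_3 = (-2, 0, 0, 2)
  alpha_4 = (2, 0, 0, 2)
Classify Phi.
D4

Compute the Cartan integers a_ij = 2(alpha_i, alpha_j)/(alpha_j, alpha_j); the resulting 4x4 Cartan matrix is
[[2, -1, -1, -1], [-1, 2, 0, 0], [-1, 0, 2, 0], [-1, 0, 0, 2]].
All simple roots have the same length, so the diagram is simply laced. The associated Dynkin diagram is a chain of 2 nodes with a fork of two nodes at one end (D_4), so the type is D_4 (the algebra so(8)).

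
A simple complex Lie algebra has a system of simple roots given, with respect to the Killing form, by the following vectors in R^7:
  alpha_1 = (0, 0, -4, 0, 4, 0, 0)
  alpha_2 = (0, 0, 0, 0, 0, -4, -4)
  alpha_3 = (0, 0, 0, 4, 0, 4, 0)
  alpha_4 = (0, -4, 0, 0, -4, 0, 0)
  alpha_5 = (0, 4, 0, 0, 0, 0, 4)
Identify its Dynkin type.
A_5 (sl(6))

Compute the Cartan integers a_ij = 2(alpha_i, alpha_j)/(alpha_j, alpha_j); the resulting 5x5 Cartan matrix is
[[2, 0, 0, -1, 0], [0, 2, -1, 0, -1], [0, -1, 2, 0, 0], [-1, 0, 0, 2, -1], [0, -1, 0, -1, 2]].
All simple roots have the same length, so the diagram is simply laced. The associated Dynkin diagram is a chain of 5 nodes with single edges (A_5), so the type is A_5 (the algebra sl(6)).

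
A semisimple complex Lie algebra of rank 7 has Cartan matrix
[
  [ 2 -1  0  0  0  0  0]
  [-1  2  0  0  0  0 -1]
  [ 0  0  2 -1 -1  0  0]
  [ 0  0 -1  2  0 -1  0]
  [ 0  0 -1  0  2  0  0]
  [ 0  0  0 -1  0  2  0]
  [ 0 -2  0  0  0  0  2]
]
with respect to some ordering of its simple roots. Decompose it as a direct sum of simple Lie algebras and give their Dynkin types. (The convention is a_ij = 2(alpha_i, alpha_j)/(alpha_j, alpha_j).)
The diagram associated to this matrix has two connected components: the simple roots {alpha_3, alpha_4, alpha_5, alpha_6} form a chain of 4 nodes with single edges (A_4), and {alpha_1, alpha_2, alpha_7} form a chain of 3 nodes with a double edge at one end; the terminal node there is the unique long simple root (C_3). A semisimple Lie algebra decomposes uniquely as the direct sum of simple ideals, one per connected component of its Dynkin diagram, so g ≅ A_4 ⊕ C_3 (dimension 24 + 21 = 45).

type A_4 ⊕ type C_3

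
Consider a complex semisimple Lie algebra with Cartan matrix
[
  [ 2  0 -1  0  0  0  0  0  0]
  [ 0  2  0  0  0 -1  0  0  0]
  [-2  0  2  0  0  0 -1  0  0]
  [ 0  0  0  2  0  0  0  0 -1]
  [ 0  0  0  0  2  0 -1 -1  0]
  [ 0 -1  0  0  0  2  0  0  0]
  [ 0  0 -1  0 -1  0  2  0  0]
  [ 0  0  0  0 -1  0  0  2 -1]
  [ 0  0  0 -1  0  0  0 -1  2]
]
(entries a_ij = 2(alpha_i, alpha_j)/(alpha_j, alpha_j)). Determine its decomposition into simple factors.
A2 ⊕ B7

The diagram associated to this matrix has two connected components: the simple roots {alpha_2, alpha_6} form a chain of 2 nodes with single edges (A_2), and {alpha_1, alpha_3, alpha_4, alpha_5, alpha_7, alpha_8, alpha_9} form a chain of 7 nodes with a double edge at one end; the terminal node there is the unique short simple root (B_7). A semisimple Lie algebra decomposes uniquely as the direct sum of simple ideals, one per connected component of its Dynkin diagram, so g ≅ A_2 ⊕ B_7 (dimension 8 + 105 = 113).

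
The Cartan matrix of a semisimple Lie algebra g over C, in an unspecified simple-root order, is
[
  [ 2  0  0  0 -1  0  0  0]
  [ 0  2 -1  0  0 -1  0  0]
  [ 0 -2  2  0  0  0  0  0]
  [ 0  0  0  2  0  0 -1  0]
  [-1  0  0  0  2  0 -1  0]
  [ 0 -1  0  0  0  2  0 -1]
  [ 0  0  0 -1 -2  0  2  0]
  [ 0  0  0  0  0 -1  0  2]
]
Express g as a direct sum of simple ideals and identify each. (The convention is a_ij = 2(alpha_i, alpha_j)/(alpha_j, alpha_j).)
The diagram associated to this matrix has two connected components: the simple roots {alpha_2, alpha_3, alpha_6, alpha_8} form a chain of 4 nodes with a double edge at one end; the terminal node there is the unique long simple root (C_4), and {alpha_1, alpha_4, alpha_5, alpha_7} form a chain of 4 nodes with a double edge between the middle two (F_4). A semisimple Lie algebra decomposes uniquely as the direct sum of simple ideals, one per connected component of its Dynkin diagram, so g ≅ C_4 ⊕ F_4 (dimension 36 + 52 = 88).

C_4 ⊕ F_4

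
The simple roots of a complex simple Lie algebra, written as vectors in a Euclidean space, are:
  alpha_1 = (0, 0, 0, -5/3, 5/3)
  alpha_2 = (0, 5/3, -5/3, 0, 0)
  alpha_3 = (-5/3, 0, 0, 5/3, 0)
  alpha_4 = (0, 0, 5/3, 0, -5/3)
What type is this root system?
A_4

Compute the Cartan integers a_ij = 2(alpha_i, alpha_j)/(alpha_j, alpha_j); the resulting 4x4 Cartan matrix is
[[2, 0, -1, -1], [0, 2, 0, -1], [-1, 0, 2, 0], [-1, -1, 0, 2]].
All simple roots have the same length, so the diagram is simply laced. The associated Dynkin diagram is a chain of 4 nodes with single edges (A_4), so the type is A_4 (the algebra sl(5)).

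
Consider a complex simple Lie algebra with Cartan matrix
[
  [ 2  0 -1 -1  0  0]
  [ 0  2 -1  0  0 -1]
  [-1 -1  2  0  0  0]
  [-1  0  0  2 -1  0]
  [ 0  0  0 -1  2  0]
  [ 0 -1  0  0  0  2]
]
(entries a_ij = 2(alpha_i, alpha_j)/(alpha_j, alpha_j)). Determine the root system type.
A_6

The matrix has rank 6 with 2's on the diagonal. Reading the off-diagonal entries as Dynkin edges (a single edge where a_ij = a_ji = -1; a double or triple edge where a_ij * a_ji = 2 or 3), the diagram is a chain of 6 nodes with single edges (A_6). One simple-root ordering that puts it in standard form is (alpha_5, alpha_4, alpha_1, alpha_3, alpha_2, alpha_6). So the algebra is type A_6, i.e. sl(7).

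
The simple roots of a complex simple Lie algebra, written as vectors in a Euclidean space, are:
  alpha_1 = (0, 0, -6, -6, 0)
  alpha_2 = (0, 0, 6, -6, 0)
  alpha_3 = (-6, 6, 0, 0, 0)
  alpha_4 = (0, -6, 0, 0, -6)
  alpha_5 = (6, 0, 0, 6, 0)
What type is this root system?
D5

Compute the Cartan integers a_ij = 2(alpha_i, alpha_j)/(alpha_j, alpha_j); the resulting 5x5 Cartan matrix is
[[2, 0, 0, 0, -1], [0, 2, 0, 0, -1], [0, 0, 2, -1, -1], [0, 0, -1, 2, 0], [-1, -1, -1, 0, 2]].
All simple roots have the same length, so the diagram is simply laced. The associated Dynkin diagram is a chain of 3 nodes with a fork of two nodes at one end (D_5), so the type is D_5 (the algebra so(10)).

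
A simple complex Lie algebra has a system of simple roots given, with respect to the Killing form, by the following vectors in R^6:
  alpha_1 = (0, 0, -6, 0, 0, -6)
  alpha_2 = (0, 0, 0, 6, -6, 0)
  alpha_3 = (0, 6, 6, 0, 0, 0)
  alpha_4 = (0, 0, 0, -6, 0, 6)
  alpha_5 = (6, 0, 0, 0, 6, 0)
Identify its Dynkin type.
Compute the Cartan integers a_ij = 2(alpha_i, alpha_j)/(alpha_j, alpha_j); the resulting 5x5 Cartan matrix is
[[2, 0, -1, -1, 0], [0, 2, 0, -1, -1], [-1, 0, 2, 0, 0], [-1, -1, 0, 2, 0], [0, -1, 0, 0, 2]].
All simple roots have the same length, so the diagram is simply laced. The associated Dynkin diagram is a chain of 5 nodes with single edges (A_5), so the type is A_5 (the algebra sl(6)).

type A_5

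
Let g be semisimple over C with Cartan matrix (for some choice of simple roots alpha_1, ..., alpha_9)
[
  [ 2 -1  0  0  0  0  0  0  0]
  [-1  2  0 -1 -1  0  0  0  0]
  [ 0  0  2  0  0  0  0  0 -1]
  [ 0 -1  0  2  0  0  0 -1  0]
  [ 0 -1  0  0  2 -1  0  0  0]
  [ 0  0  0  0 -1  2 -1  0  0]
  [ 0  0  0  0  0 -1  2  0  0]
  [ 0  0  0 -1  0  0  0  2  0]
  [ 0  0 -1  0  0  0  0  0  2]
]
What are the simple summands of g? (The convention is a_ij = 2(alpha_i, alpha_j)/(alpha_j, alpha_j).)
The diagram associated to this matrix has two connected components: the simple roots {alpha_3, alpha_9} form a chain of 2 nodes with single edges (A_2), and {alpha_1, alpha_2, alpha_4, alpha_5, alpha_6, alpha_7, alpha_8} form a chain of 6 nodes with one extra node attached to the third node from one end (E_7). A semisimple Lie algebra decomposes uniquely as the direct sum of simple ideals, one per connected component of its Dynkin diagram, so g ≅ A_2 ⊕ E_7 (dimension 8 + 133 = 141).

type A_2 + type E_7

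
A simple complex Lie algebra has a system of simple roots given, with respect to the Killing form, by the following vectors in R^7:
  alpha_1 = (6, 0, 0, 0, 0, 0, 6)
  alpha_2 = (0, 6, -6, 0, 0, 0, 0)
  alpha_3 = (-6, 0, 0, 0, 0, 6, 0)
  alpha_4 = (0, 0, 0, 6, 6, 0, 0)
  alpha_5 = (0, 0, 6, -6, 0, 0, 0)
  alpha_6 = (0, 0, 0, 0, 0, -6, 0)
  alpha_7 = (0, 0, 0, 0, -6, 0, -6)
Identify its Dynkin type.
B7

Compute the Cartan integers a_ij = 2(alpha_i, alpha_j)/(alpha_j, alpha_j); the resulting 7x7 Cartan matrix is
[[2, 0, -1, 0, 0, 0, -1], [0, 2, 0, 0, -1, 0, 0], [-1, 0, 2, 0, 0, -2, 0], [0, 0, 0, 2, -1, 0, -1], [0, -1, 0, -1, 2, 0, 0], [0, 0, -1, 0, 0, 2, 0], [-1, 0, 0, -1, 0, 0, 2]].
The roots have two lengths (squared-length ratio 2:1); the short ones are alpha_{6}. The associated Dynkin diagram is a chain of 7 nodes with a double edge at one end; the terminal node there is the unique short simple root (B_7), so the type is B_7 (the algebra so(15)).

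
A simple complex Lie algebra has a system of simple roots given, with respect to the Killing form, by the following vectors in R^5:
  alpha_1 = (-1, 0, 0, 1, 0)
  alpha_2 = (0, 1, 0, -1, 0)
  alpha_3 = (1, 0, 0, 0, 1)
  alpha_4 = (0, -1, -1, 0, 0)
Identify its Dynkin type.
Compute the Cartan integers a_ij = 2(alpha_i, alpha_j)/(alpha_j, alpha_j); the resulting 4x4 Cartan matrix is
[[2, -1, -1, 0], [-1, 2, 0, -1], [-1, 0, 2, 0], [0, -1, 0, 2]].
All simple roots have the same length, so the diagram is simply laced. The associated Dynkin diagram is a chain of 4 nodes with single edges (A_4), so the type is A_4 (the algebra sl(5)).

A4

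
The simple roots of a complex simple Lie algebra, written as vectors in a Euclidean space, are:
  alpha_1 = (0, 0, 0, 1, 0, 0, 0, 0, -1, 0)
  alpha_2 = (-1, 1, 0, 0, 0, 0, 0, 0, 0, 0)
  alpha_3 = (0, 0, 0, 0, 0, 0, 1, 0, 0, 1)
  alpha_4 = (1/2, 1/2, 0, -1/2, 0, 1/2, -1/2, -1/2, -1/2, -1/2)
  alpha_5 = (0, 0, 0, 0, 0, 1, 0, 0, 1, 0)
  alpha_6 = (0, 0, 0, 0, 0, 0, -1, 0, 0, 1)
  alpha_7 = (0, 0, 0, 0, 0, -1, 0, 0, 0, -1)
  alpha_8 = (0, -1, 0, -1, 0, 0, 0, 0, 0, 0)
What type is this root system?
E8

Compute the Cartan integers a_ij = 2(alpha_i, alpha_j)/(alpha_j, alpha_j); the resulting 8x8 Cartan matrix is
[[2, 0, 0, 0, -1, 0, 0, -1], [0, 2, 0, 0, 0, 0, 0, -1], [0, 0, 2, -1, 0, 0, -1, 0], [0, 0, -1, 2, 0, 0, 0, 0], [-1, 0, 0, 0, 2, 0, -1, 0], [0, 0, 0, 0, 0, 2, -1, 0], [0, 0, -1, 0, -1, -1, 2, 0], [-1, -1, 0, 0, 0, 0, 0, 2]].
All simple roots have the same length, so the diagram is simply laced. The associated Dynkin diagram is a chain of 7 nodes with one extra node attached to the third node from one end (E_8), so the type is E_8.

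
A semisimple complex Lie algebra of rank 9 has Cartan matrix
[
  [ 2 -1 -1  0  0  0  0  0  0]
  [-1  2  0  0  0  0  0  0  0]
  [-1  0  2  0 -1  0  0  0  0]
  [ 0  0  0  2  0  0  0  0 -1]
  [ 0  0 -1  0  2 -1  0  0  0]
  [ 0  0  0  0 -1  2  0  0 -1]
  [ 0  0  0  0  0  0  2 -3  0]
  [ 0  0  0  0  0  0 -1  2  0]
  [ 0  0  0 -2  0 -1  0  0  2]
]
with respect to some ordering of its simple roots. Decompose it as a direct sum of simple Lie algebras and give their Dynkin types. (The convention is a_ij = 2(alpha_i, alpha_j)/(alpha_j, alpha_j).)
type B_7 ⊕ type G_2

The diagram associated to this matrix has two connected components: the simple roots {alpha_1, alpha_2, alpha_3, alpha_4, alpha_5, alpha_6, alpha_9} form a chain of 7 nodes with a double edge at one end; the terminal node there is the unique short simple root (B_7), and {alpha_7, alpha_8} form two nodes joined by a triple edge (G_2). A semisimple Lie algebra decomposes uniquely as the direct sum of simple ideals, one per connected component of its Dynkin diagram, so g ≅ B_7 ⊕ G_2 (dimension 105 + 14 = 119).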